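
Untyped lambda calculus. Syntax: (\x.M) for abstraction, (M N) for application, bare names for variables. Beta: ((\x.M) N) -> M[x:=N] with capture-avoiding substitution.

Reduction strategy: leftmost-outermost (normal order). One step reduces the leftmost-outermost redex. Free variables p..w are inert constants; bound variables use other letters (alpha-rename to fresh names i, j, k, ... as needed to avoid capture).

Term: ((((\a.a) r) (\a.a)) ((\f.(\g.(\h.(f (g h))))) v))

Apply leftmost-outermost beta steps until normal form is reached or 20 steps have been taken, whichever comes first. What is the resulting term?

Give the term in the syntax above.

Answer: ((r (\a.a)) (\g.(\h.(v (g h)))))

Derivation:
Step 0: ((((\a.a) r) (\a.a)) ((\f.(\g.(\h.(f (g h))))) v))
Step 1: ((r (\a.a)) ((\f.(\g.(\h.(f (g h))))) v))
Step 2: ((r (\a.a)) (\g.(\h.(v (g h)))))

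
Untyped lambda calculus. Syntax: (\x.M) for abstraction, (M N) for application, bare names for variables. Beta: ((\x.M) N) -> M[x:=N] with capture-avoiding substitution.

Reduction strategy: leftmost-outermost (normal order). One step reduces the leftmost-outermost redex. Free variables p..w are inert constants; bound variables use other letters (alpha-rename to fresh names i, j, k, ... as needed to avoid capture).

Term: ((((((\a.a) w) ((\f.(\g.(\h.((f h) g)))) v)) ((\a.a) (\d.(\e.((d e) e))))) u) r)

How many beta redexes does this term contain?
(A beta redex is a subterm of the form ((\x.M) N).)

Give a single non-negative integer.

Term: ((((((\a.a) w) ((\f.(\g.(\h.((f h) g)))) v)) ((\a.a) (\d.(\e.((d e) e))))) u) r)
  Redex: ((\a.a) w)
  Redex: ((\f.(\g.(\h.((f h) g)))) v)
  Redex: ((\a.a) (\d.(\e.((d e) e))))
Total redexes: 3

Answer: 3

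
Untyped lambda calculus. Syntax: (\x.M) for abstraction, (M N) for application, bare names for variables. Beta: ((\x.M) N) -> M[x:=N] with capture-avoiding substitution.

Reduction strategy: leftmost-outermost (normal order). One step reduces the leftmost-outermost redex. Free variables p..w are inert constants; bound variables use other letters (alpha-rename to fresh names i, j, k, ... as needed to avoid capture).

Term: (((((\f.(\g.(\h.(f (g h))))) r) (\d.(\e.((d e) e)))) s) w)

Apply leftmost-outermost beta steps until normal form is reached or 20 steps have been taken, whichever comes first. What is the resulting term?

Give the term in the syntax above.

Answer: ((r (\e.((s e) e))) w)

Derivation:
Step 0: (((((\f.(\g.(\h.(f (g h))))) r) (\d.(\e.((d e) e)))) s) w)
Step 1: ((((\g.(\h.(r (g h)))) (\d.(\e.((d e) e)))) s) w)
Step 2: (((\h.(r ((\d.(\e.((d e) e))) h))) s) w)
Step 3: ((r ((\d.(\e.((d e) e))) s)) w)
Step 4: ((r (\e.((s e) e))) w)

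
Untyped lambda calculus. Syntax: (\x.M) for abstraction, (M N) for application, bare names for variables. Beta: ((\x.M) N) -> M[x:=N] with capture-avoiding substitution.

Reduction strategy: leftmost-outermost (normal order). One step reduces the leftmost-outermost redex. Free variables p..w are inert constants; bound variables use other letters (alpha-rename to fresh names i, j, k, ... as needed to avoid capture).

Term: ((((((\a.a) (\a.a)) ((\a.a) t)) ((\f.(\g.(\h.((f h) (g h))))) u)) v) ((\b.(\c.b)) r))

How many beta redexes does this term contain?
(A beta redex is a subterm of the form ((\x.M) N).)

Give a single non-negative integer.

Term: ((((((\a.a) (\a.a)) ((\a.a) t)) ((\f.(\g.(\h.((f h) (g h))))) u)) v) ((\b.(\c.b)) r))
  Redex: ((\a.a) (\a.a))
  Redex: ((\a.a) t)
  Redex: ((\f.(\g.(\h.((f h) (g h))))) u)
  Redex: ((\b.(\c.b)) r)
Total redexes: 4

Answer: 4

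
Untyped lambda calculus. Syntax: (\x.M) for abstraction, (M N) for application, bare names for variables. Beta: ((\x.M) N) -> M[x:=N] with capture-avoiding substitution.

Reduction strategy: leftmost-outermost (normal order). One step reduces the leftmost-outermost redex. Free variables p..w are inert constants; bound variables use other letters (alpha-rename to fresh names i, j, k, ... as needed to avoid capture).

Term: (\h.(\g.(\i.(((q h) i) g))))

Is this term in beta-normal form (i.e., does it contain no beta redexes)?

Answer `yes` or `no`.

Term: (\h.(\g.(\i.(((q h) i) g))))
No beta redexes found.

Answer: yes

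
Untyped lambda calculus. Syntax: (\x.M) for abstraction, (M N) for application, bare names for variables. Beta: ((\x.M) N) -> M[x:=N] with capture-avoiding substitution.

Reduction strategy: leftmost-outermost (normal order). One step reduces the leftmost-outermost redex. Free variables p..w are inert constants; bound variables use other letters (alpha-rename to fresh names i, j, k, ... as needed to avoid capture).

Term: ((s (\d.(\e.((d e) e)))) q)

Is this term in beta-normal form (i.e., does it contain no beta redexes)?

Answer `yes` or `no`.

Answer: yes

Derivation:
Term: ((s (\d.(\e.((d e) e)))) q)
No beta redexes found.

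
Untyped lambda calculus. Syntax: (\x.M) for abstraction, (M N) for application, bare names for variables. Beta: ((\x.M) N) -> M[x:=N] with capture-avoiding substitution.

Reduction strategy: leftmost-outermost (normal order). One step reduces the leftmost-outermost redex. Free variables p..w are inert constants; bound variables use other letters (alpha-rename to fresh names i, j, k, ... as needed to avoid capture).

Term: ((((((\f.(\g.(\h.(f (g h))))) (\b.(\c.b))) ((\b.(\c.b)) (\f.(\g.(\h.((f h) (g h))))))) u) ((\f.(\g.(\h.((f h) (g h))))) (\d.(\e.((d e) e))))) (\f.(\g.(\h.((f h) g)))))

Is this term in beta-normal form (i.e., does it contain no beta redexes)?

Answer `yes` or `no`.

Answer: no

Derivation:
Term: ((((((\f.(\g.(\h.(f (g h))))) (\b.(\c.b))) ((\b.(\c.b)) (\f.(\g.(\h.((f h) (g h))))))) u) ((\f.(\g.(\h.((f h) (g h))))) (\d.(\e.((d e) e))))) (\f.(\g.(\h.((f h) g)))))
Found 3 beta redex(es).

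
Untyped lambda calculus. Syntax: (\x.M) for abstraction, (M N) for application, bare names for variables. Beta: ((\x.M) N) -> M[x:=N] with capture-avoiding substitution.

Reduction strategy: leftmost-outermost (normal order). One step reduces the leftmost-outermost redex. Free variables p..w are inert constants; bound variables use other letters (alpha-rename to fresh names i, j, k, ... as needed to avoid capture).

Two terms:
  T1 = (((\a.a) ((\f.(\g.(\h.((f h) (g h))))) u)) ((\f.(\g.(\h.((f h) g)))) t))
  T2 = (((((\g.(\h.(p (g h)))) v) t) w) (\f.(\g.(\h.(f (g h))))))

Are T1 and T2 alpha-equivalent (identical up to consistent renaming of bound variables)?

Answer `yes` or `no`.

Answer: no

Derivation:
Term 1: (((\a.a) ((\f.(\g.(\h.((f h) (g h))))) u)) ((\f.(\g.(\h.((f h) g)))) t))
Term 2: (((((\g.(\h.(p (g h)))) v) t) w) (\f.(\g.(\h.(f (g h))))))
Alpha-equivalence: compare structure up to binder renaming.
Result: False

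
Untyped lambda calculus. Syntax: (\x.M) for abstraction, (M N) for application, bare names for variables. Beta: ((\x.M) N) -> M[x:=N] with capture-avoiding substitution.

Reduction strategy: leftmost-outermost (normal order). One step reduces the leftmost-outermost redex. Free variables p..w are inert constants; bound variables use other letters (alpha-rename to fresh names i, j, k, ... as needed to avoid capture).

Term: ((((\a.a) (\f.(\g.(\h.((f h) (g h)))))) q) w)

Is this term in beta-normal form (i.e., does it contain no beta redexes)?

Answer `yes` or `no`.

Term: ((((\a.a) (\f.(\g.(\h.((f h) (g h)))))) q) w)
Found 1 beta redex(es).

Answer: no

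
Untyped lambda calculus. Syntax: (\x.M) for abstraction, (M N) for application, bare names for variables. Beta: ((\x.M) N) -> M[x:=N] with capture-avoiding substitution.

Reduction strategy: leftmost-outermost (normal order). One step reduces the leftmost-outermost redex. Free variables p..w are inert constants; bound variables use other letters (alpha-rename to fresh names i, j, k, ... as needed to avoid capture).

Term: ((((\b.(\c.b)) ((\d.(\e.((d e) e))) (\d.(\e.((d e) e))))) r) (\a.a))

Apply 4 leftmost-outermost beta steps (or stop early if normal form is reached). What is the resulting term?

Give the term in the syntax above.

Answer: (((\d.(\e.((d e) e))) (\a.a)) (\a.a))

Derivation:
Step 0: ((((\b.(\c.b)) ((\d.(\e.((d e) e))) (\d.(\e.((d e) e))))) r) (\a.a))
Step 1: (((\c.((\d.(\e.((d e) e))) (\d.(\e.((d e) e))))) r) (\a.a))
Step 2: (((\d.(\e.((d e) e))) (\d.(\e.((d e) e)))) (\a.a))
Step 3: ((\e.(((\d.(\e.((d e) e))) e) e)) (\a.a))
Step 4: (((\d.(\e.((d e) e))) (\a.a)) (\a.a))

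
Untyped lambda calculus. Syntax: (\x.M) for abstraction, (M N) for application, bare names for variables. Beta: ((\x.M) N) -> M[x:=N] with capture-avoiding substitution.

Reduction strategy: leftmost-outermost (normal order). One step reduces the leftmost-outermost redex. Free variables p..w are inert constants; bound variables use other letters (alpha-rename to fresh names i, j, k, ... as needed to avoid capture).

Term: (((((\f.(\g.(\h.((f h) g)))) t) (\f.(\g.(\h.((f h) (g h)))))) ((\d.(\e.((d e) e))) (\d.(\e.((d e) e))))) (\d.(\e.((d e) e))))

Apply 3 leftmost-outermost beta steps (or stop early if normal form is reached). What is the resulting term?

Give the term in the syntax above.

Answer: (((t ((\d.(\e.((d e) e))) (\d.(\e.((d e) e))))) (\f.(\g.(\h.((f h) (g h)))))) (\d.(\e.((d e) e))))

Derivation:
Step 0: (((((\f.(\g.(\h.((f h) g)))) t) (\f.(\g.(\h.((f h) (g h)))))) ((\d.(\e.((d e) e))) (\d.(\e.((d e) e))))) (\d.(\e.((d e) e))))
Step 1: ((((\g.(\h.((t h) g))) (\f.(\g.(\h.((f h) (g h)))))) ((\d.(\e.((d e) e))) (\d.(\e.((d e) e))))) (\d.(\e.((d e) e))))
Step 2: (((\h.((t h) (\f.(\g.(\h.((f h) (g h))))))) ((\d.(\e.((d e) e))) (\d.(\e.((d e) e))))) (\d.(\e.((d e) e))))
Step 3: (((t ((\d.(\e.((d e) e))) (\d.(\e.((d e) e))))) (\f.(\g.(\h.((f h) (g h)))))) (\d.(\e.((d e) e))))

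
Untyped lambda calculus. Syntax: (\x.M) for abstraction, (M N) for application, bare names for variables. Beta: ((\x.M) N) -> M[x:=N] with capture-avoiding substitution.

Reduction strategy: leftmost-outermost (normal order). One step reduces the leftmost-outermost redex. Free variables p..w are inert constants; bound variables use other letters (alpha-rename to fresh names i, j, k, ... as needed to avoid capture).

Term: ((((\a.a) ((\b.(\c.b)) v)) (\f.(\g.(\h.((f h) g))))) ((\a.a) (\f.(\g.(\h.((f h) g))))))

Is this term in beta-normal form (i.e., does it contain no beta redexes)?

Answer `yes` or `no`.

Answer: no

Derivation:
Term: ((((\a.a) ((\b.(\c.b)) v)) (\f.(\g.(\h.((f h) g))))) ((\a.a) (\f.(\g.(\h.((f h) g))))))
Found 3 beta redex(es).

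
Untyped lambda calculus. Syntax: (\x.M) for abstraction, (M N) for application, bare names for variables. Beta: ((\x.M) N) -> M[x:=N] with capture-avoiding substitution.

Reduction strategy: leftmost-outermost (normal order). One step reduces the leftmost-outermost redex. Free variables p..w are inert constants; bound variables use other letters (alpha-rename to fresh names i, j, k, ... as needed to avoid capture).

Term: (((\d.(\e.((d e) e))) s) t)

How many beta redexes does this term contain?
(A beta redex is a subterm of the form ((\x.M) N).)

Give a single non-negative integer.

Answer: 1

Derivation:
Term: (((\d.(\e.((d e) e))) s) t)
  Redex: ((\d.(\e.((d e) e))) s)
Total redexes: 1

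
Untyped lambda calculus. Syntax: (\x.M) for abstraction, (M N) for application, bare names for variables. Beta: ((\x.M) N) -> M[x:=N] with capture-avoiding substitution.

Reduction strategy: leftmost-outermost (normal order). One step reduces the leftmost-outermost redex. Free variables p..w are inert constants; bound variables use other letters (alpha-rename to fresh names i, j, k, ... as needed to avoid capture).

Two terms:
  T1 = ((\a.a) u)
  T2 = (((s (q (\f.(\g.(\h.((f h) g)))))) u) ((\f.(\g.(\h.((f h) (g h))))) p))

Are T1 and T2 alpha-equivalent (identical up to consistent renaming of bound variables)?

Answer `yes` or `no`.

Answer: no

Derivation:
Term 1: ((\a.a) u)
Term 2: (((s (q (\f.(\g.(\h.((f h) g)))))) u) ((\f.(\g.(\h.((f h) (g h))))) p))
Alpha-equivalence: compare structure up to binder renaming.
Result: False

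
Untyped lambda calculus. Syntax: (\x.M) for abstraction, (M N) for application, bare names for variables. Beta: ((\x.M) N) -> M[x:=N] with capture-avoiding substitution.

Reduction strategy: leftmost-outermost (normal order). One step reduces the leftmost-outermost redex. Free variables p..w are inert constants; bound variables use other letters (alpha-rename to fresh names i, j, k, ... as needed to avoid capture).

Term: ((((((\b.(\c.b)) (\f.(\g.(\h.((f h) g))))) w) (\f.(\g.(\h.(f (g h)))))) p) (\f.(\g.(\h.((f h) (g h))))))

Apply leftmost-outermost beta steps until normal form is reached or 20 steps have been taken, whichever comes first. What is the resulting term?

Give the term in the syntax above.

Answer: (\h.(\g.(\i.(((p h) i) (g i)))))

Derivation:
Step 0: ((((((\b.(\c.b)) (\f.(\g.(\h.((f h) g))))) w) (\f.(\g.(\h.(f (g h)))))) p) (\f.(\g.(\h.((f h) (g h))))))
Step 1: (((((\c.(\f.(\g.(\h.((f h) g))))) w) (\f.(\g.(\h.(f (g h)))))) p) (\f.(\g.(\h.((f h) (g h))))))
Step 2: ((((\f.(\g.(\h.((f h) g)))) (\f.(\g.(\h.(f (g h)))))) p) (\f.(\g.(\h.((f h) (g h))))))
Step 3: (((\g.(\h.(((\f.(\g.(\h.(f (g h))))) h) g))) p) (\f.(\g.(\h.((f h) (g h))))))
Step 4: ((\h.(((\f.(\g.(\h.(f (g h))))) h) p)) (\f.(\g.(\h.((f h) (g h))))))
Step 5: (((\f.(\g.(\h.(f (g h))))) (\f.(\g.(\h.((f h) (g h)))))) p)
Step 6: ((\g.(\h.((\f.(\g.(\h.((f h) (g h))))) (g h)))) p)
Step 7: (\h.((\f.(\g.(\h.((f h) (g h))))) (p h)))
Step 8: (\h.(\g.(\i.(((p h) i) (g i)))))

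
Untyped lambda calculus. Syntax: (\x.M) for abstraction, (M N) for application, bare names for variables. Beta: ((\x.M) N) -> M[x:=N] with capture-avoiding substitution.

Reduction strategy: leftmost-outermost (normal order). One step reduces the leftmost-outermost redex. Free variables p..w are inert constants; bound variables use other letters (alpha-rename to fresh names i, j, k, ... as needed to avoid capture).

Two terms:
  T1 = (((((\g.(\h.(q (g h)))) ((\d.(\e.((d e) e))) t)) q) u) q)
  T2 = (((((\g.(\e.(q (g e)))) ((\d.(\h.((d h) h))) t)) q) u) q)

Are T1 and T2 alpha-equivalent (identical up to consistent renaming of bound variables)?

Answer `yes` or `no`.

Answer: yes

Derivation:
Term 1: (((((\g.(\h.(q (g h)))) ((\d.(\e.((d e) e))) t)) q) u) q)
Term 2: (((((\g.(\e.(q (g e)))) ((\d.(\h.((d h) h))) t)) q) u) q)
Alpha-equivalence: compare structure up to binder renaming.
Result: True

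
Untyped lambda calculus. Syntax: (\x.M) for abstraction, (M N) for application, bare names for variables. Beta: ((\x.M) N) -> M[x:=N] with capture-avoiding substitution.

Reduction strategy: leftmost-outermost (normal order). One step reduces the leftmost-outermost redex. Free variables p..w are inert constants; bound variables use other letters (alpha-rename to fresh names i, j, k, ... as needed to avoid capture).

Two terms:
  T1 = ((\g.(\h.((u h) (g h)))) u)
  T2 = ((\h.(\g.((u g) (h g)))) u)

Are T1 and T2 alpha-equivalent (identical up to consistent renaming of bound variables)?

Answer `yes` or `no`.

Term 1: ((\g.(\h.((u h) (g h)))) u)
Term 2: ((\h.(\g.((u g) (h g)))) u)
Alpha-equivalence: compare structure up to binder renaming.
Result: True

Answer: yes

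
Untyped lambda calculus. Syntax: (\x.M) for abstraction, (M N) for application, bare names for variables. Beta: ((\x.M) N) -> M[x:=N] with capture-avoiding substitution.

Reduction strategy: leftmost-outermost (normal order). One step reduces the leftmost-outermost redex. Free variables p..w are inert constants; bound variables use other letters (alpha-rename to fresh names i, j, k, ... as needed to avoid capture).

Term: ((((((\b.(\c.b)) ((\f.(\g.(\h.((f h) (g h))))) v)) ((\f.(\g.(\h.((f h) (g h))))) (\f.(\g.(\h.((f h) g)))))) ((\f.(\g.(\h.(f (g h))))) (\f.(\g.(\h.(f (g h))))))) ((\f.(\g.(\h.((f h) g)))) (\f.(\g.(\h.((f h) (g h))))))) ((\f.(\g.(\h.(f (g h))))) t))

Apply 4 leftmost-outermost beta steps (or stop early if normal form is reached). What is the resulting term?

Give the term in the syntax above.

Step 0: ((((((\b.(\c.b)) ((\f.(\g.(\h.((f h) (g h))))) v)) ((\f.(\g.(\h.((f h) (g h))))) (\f.(\g.(\h.((f h) g)))))) ((\f.(\g.(\h.(f (g h))))) (\f.(\g.(\h.(f (g h))))))) ((\f.(\g.(\h.((f h) g)))) (\f.(\g.(\h.((f h) (g h))))))) ((\f.(\g.(\h.(f (g h))))) t))
Step 1: (((((\c.((\f.(\g.(\h.((f h) (g h))))) v)) ((\f.(\g.(\h.((f h) (g h))))) (\f.(\g.(\h.((f h) g)))))) ((\f.(\g.(\h.(f (g h))))) (\f.(\g.(\h.(f (g h))))))) ((\f.(\g.(\h.((f h) g)))) (\f.(\g.(\h.((f h) (g h))))))) ((\f.(\g.(\h.(f (g h))))) t))
Step 2: (((((\f.(\g.(\h.((f h) (g h))))) v) ((\f.(\g.(\h.(f (g h))))) (\f.(\g.(\h.(f (g h))))))) ((\f.(\g.(\h.((f h) g)))) (\f.(\g.(\h.((f h) (g h))))))) ((\f.(\g.(\h.(f (g h))))) t))
Step 3: ((((\g.(\h.((v h) (g h)))) ((\f.(\g.(\h.(f (g h))))) (\f.(\g.(\h.(f (g h))))))) ((\f.(\g.(\h.((f h) g)))) (\f.(\g.(\h.((f h) (g h))))))) ((\f.(\g.(\h.(f (g h))))) t))
Step 4: (((\h.((v h) (((\f.(\g.(\h.(f (g h))))) (\f.(\g.(\h.(f (g h)))))) h))) ((\f.(\g.(\h.((f h) g)))) (\f.(\g.(\h.((f h) (g h))))))) ((\f.(\g.(\h.(f (g h))))) t))

Answer: (((\h.((v h) (((\f.(\g.(\h.(f (g h))))) (\f.(\g.(\h.(f (g h)))))) h))) ((\f.(\g.(\h.((f h) g)))) (\f.(\g.(\h.((f h) (g h))))))) ((\f.(\g.(\h.(f (g h))))) t))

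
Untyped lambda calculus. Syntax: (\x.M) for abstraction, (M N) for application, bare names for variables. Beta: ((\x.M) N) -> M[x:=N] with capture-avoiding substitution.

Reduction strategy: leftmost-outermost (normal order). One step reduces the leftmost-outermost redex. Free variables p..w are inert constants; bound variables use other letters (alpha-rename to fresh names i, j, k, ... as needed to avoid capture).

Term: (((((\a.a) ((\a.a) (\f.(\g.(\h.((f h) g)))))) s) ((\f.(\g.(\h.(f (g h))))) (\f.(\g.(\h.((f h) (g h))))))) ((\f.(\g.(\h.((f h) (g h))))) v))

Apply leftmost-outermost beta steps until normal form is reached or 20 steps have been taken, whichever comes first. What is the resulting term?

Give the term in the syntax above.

Answer: ((s (\g.(\h.((v h) (g h))))) (\g.(\h.(\i.(\j.(((g h) j) (i j)))))))

Derivation:
Step 0: (((((\a.a) ((\a.a) (\f.(\g.(\h.((f h) g)))))) s) ((\f.(\g.(\h.(f (g h))))) (\f.(\g.(\h.((f h) (g h))))))) ((\f.(\g.(\h.((f h) (g h))))) v))
Step 1: (((((\a.a) (\f.(\g.(\h.((f h) g))))) s) ((\f.(\g.(\h.(f (g h))))) (\f.(\g.(\h.((f h) (g h))))))) ((\f.(\g.(\h.((f h) (g h))))) v))
Step 2: ((((\f.(\g.(\h.((f h) g)))) s) ((\f.(\g.(\h.(f (g h))))) (\f.(\g.(\h.((f h) (g h))))))) ((\f.(\g.(\h.((f h) (g h))))) v))
Step 3: (((\g.(\h.((s h) g))) ((\f.(\g.(\h.(f (g h))))) (\f.(\g.(\h.((f h) (g h))))))) ((\f.(\g.(\h.((f h) (g h))))) v))
Step 4: ((\h.((s h) ((\f.(\g.(\h.(f (g h))))) (\f.(\g.(\h.((f h) (g h)))))))) ((\f.(\g.(\h.((f h) (g h))))) v))
Step 5: ((s ((\f.(\g.(\h.((f h) (g h))))) v)) ((\f.(\g.(\h.(f (g h))))) (\f.(\g.(\h.((f h) (g h)))))))
Step 6: ((s (\g.(\h.((v h) (g h))))) ((\f.(\g.(\h.(f (g h))))) (\f.(\g.(\h.((f h) (g h)))))))
Step 7: ((s (\g.(\h.((v h) (g h))))) (\g.(\h.((\f.(\g.(\h.((f h) (g h))))) (g h)))))
Step 8: ((s (\g.(\h.((v h) (g h))))) (\g.(\h.(\i.(\j.(((g h) j) (i j)))))))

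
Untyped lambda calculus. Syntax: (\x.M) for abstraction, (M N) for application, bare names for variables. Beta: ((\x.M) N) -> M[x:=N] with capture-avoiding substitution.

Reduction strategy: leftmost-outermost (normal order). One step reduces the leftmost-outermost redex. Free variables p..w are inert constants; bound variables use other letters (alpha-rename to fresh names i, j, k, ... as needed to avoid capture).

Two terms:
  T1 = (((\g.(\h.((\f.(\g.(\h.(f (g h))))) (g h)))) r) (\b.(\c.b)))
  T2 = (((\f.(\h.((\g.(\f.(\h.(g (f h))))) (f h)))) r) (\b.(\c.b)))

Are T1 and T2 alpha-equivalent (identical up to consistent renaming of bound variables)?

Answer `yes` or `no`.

Term 1: (((\g.(\h.((\f.(\g.(\h.(f (g h))))) (g h)))) r) (\b.(\c.b)))
Term 2: (((\f.(\h.((\g.(\f.(\h.(g (f h))))) (f h)))) r) (\b.(\c.b)))
Alpha-equivalence: compare structure up to binder renaming.
Result: True

Answer: yes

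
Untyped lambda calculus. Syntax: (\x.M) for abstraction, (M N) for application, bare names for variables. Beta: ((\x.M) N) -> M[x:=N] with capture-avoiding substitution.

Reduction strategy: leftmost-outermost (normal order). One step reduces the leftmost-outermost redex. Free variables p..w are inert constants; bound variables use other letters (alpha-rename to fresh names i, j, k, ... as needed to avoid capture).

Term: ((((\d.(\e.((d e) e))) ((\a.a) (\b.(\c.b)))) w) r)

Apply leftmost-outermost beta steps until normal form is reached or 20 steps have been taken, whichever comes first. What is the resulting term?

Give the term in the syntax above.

Step 0: ((((\d.(\e.((d e) e))) ((\a.a) (\b.(\c.b)))) w) r)
Step 1: (((\e.((((\a.a) (\b.(\c.b))) e) e)) w) r)
Step 2: (((((\a.a) (\b.(\c.b))) w) w) r)
Step 3: ((((\b.(\c.b)) w) w) r)
Step 4: (((\c.w) w) r)
Step 5: (w r)

Answer: (w r)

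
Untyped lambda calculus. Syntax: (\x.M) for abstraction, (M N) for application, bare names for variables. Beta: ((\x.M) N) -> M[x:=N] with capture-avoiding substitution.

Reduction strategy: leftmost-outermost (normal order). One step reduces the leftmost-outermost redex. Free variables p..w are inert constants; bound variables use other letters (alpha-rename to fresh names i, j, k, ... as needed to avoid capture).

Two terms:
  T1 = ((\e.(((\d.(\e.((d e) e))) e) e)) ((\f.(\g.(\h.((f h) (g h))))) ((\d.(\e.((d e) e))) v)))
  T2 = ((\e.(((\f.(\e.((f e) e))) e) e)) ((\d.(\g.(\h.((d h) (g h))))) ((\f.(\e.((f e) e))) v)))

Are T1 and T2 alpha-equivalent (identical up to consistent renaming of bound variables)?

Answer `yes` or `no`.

Term 1: ((\e.(((\d.(\e.((d e) e))) e) e)) ((\f.(\g.(\h.((f h) (g h))))) ((\d.(\e.((d e) e))) v)))
Term 2: ((\e.(((\f.(\e.((f e) e))) e) e)) ((\d.(\g.(\h.((d h) (g h))))) ((\f.(\e.((f e) e))) v)))
Alpha-equivalence: compare structure up to binder renaming.
Result: True

Answer: yes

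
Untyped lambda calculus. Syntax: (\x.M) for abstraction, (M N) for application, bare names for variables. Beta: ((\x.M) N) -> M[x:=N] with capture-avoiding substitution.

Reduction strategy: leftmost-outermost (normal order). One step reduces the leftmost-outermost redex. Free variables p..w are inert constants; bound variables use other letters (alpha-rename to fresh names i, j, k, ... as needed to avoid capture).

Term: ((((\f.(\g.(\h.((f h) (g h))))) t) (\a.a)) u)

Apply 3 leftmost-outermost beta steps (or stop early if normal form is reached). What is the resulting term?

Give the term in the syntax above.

Step 0: ((((\f.(\g.(\h.((f h) (g h))))) t) (\a.a)) u)
Step 1: (((\g.(\h.((t h) (g h)))) (\a.a)) u)
Step 2: ((\h.((t h) ((\a.a) h))) u)
Step 3: ((t u) ((\a.a) u))

Answer: ((t u) ((\a.a) u))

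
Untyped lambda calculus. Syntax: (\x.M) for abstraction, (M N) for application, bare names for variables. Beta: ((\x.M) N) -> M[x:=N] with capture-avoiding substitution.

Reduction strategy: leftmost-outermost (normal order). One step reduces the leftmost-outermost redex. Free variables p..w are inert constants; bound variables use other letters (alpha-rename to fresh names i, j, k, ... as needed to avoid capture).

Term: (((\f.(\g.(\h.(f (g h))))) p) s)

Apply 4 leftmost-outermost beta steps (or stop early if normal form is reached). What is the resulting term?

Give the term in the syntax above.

Answer: (\h.(p (s h)))

Derivation:
Step 0: (((\f.(\g.(\h.(f (g h))))) p) s)
Step 1: ((\g.(\h.(p (g h)))) s)
Step 2: (\h.(p (s h)))
Step 3: (normal form reached)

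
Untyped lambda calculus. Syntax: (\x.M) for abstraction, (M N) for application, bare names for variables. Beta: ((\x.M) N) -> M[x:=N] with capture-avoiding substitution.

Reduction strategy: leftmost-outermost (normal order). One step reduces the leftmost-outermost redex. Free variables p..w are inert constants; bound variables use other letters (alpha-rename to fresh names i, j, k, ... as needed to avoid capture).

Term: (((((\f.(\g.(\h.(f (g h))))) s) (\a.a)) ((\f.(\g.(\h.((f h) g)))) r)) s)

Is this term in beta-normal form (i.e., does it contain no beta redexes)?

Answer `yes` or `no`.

Answer: no

Derivation:
Term: (((((\f.(\g.(\h.(f (g h))))) s) (\a.a)) ((\f.(\g.(\h.((f h) g)))) r)) s)
Found 2 beta redex(es).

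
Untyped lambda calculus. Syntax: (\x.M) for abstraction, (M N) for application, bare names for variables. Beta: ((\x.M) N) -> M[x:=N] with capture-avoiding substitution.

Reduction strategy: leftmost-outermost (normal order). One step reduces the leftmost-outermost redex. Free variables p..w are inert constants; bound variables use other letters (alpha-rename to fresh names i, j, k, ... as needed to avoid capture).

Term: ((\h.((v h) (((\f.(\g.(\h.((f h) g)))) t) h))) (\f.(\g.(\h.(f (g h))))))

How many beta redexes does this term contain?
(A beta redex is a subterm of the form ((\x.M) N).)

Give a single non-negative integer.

Term: ((\h.((v h) (((\f.(\g.(\h.((f h) g)))) t) h))) (\f.(\g.(\h.(f (g h))))))
  Redex: ((\h.((v h) (((\f.(\g.(\h.((f h) g)))) t) h))) (\f.(\g.(\h.(f (g h))))))
  Redex: ((\f.(\g.(\h.((f h) g)))) t)
Total redexes: 2

Answer: 2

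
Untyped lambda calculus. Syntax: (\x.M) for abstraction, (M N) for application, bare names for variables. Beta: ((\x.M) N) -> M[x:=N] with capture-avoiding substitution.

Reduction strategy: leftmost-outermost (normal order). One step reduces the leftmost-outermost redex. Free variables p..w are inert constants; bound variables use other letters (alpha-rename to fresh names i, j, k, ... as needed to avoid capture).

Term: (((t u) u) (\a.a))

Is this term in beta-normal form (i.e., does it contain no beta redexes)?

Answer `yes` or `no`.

Answer: yes

Derivation:
Term: (((t u) u) (\a.a))
No beta redexes found.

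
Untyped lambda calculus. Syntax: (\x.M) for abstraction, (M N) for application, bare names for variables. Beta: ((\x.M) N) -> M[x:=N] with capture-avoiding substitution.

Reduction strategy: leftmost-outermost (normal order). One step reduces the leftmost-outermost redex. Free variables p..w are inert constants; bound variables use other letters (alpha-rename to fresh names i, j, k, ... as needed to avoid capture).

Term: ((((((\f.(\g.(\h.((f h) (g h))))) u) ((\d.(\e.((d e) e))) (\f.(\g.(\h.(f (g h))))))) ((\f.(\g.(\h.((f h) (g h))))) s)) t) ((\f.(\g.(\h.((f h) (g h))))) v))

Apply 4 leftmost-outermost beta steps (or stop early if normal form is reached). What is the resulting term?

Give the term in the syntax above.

Answer: ((((u (\g.(\h.((s h) (g h))))) (((\d.(\e.((d e) e))) (\f.(\g.(\h.(f (g h)))))) ((\f.(\g.(\h.((f h) (g h))))) s))) t) ((\f.(\g.(\h.((f h) (g h))))) v))

Derivation:
Step 0: ((((((\f.(\g.(\h.((f h) (g h))))) u) ((\d.(\e.((d e) e))) (\f.(\g.(\h.(f (g h))))))) ((\f.(\g.(\h.((f h) (g h))))) s)) t) ((\f.(\g.(\h.((f h) (g h))))) v))
Step 1: (((((\g.(\h.((u h) (g h)))) ((\d.(\e.((d e) e))) (\f.(\g.(\h.(f (g h))))))) ((\f.(\g.(\h.((f h) (g h))))) s)) t) ((\f.(\g.(\h.((f h) (g h))))) v))
Step 2: ((((\h.((u h) (((\d.(\e.((d e) e))) (\f.(\g.(\h.(f (g h)))))) h))) ((\f.(\g.(\h.((f h) (g h))))) s)) t) ((\f.(\g.(\h.((f h) (g h))))) v))
Step 3: ((((u ((\f.(\g.(\h.((f h) (g h))))) s)) (((\d.(\e.((d e) e))) (\f.(\g.(\h.(f (g h)))))) ((\f.(\g.(\h.((f h) (g h))))) s))) t) ((\f.(\g.(\h.((f h) (g h))))) v))
Step 4: ((((u (\g.(\h.((s h) (g h))))) (((\d.(\e.((d e) e))) (\f.(\g.(\h.(f (g h)))))) ((\f.(\g.(\h.((f h) (g h))))) s))) t) ((\f.(\g.(\h.((f h) (g h))))) v))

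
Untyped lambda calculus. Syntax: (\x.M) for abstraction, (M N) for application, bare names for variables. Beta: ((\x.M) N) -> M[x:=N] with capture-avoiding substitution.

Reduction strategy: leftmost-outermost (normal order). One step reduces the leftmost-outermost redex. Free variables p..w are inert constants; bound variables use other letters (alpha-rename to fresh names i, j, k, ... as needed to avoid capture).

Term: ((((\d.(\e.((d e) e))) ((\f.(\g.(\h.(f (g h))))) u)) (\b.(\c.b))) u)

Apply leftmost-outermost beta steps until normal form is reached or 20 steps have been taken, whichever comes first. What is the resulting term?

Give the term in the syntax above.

Step 0: ((((\d.(\e.((d e) e))) ((\f.(\g.(\h.(f (g h))))) u)) (\b.(\c.b))) u)
Step 1: (((\e.((((\f.(\g.(\h.(f (g h))))) u) e) e)) (\b.(\c.b))) u)
Step 2: (((((\f.(\g.(\h.(f (g h))))) u) (\b.(\c.b))) (\b.(\c.b))) u)
Step 3: ((((\g.(\h.(u (g h)))) (\b.(\c.b))) (\b.(\c.b))) u)
Step 4: (((\h.(u ((\b.(\c.b)) h))) (\b.(\c.b))) u)
Step 5: ((u ((\b.(\c.b)) (\b.(\c.b)))) u)
Step 6: ((u (\c.(\b.(\c.b)))) u)

Answer: ((u (\c.(\b.(\c.b)))) u)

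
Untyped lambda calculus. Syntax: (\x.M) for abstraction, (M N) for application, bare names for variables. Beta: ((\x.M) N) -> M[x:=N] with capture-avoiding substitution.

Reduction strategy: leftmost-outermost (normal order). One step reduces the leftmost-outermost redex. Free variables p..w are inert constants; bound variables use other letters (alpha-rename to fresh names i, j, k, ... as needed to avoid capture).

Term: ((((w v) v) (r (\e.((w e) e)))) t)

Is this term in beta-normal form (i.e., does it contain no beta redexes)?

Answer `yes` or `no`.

Term: ((((w v) v) (r (\e.((w e) e)))) t)
No beta redexes found.

Answer: yes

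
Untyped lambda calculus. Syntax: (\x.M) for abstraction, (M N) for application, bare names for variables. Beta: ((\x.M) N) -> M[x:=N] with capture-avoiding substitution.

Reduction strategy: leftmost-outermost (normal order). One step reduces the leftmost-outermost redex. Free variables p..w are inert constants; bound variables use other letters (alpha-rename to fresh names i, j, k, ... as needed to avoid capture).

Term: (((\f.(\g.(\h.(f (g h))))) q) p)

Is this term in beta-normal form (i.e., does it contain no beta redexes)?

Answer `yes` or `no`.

Term: (((\f.(\g.(\h.(f (g h))))) q) p)
Found 1 beta redex(es).

Answer: no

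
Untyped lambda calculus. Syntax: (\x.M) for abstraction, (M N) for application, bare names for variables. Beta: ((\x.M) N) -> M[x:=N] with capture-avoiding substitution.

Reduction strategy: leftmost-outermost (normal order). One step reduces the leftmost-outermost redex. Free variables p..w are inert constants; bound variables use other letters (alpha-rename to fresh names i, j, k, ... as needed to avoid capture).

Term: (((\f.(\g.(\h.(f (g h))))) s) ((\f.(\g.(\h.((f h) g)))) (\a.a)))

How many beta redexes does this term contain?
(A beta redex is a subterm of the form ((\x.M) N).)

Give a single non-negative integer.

Answer: 2

Derivation:
Term: (((\f.(\g.(\h.(f (g h))))) s) ((\f.(\g.(\h.((f h) g)))) (\a.a)))
  Redex: ((\f.(\g.(\h.(f (g h))))) s)
  Redex: ((\f.(\g.(\h.((f h) g)))) (\a.a))
Total redexes: 2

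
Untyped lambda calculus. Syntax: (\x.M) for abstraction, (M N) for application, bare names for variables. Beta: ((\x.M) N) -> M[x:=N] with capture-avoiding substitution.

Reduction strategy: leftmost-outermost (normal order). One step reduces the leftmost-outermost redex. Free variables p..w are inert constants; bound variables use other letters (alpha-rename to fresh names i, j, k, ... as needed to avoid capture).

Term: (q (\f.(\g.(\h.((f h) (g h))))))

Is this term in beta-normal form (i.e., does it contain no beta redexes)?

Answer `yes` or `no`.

Term: (q (\f.(\g.(\h.((f h) (g h))))))
No beta redexes found.

Answer: yes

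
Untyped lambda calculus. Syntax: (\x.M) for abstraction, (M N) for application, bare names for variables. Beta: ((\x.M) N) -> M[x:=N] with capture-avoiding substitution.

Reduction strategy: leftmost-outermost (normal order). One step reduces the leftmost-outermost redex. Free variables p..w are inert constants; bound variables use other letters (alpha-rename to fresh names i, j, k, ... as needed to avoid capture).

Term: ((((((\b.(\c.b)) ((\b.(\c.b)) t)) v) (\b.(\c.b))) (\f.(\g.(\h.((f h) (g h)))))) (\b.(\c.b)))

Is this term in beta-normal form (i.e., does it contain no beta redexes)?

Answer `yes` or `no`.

Term: ((((((\b.(\c.b)) ((\b.(\c.b)) t)) v) (\b.(\c.b))) (\f.(\g.(\h.((f h) (g h)))))) (\b.(\c.b)))
Found 2 beta redex(es).

Answer: no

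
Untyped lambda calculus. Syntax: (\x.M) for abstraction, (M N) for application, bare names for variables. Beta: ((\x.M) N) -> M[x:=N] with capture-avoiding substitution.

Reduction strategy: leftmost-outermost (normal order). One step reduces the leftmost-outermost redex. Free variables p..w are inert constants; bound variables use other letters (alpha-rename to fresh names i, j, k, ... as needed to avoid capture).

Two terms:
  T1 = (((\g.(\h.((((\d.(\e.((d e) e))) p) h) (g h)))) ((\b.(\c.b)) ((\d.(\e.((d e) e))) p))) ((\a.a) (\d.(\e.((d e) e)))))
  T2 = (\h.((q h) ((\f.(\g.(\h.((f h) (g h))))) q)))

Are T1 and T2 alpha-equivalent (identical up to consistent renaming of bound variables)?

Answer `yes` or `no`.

Term 1: (((\g.(\h.((((\d.(\e.((d e) e))) p) h) (g h)))) ((\b.(\c.b)) ((\d.(\e.((d e) e))) p))) ((\a.a) (\d.(\e.((d e) e)))))
Term 2: (\h.((q h) ((\f.(\g.(\h.((f h) (g h))))) q)))
Alpha-equivalence: compare structure up to binder renaming.
Result: False

Answer: no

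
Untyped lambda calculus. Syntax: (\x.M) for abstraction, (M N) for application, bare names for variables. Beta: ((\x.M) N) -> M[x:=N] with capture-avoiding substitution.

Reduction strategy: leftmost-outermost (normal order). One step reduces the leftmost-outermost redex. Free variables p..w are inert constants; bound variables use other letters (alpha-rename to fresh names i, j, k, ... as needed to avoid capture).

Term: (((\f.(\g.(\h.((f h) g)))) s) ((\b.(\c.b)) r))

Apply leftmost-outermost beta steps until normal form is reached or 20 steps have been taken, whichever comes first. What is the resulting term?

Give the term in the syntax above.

Answer: (\h.((s h) (\c.r)))

Derivation:
Step 0: (((\f.(\g.(\h.((f h) g)))) s) ((\b.(\c.b)) r))
Step 1: ((\g.(\h.((s h) g))) ((\b.(\c.b)) r))
Step 2: (\h.((s h) ((\b.(\c.b)) r)))
Step 3: (\h.((s h) (\c.r)))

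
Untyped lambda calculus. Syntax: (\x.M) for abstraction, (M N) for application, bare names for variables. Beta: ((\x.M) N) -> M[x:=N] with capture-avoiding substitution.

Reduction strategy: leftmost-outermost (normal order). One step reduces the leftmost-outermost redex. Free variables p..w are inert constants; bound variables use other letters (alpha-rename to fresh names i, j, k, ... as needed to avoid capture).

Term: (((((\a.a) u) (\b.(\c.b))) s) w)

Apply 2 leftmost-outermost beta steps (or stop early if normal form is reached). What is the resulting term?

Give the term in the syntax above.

Step 0: (((((\a.a) u) (\b.(\c.b))) s) w)
Step 1: (((u (\b.(\c.b))) s) w)
Step 2: (normal form reached)

Answer: (((u (\b.(\c.b))) s) w)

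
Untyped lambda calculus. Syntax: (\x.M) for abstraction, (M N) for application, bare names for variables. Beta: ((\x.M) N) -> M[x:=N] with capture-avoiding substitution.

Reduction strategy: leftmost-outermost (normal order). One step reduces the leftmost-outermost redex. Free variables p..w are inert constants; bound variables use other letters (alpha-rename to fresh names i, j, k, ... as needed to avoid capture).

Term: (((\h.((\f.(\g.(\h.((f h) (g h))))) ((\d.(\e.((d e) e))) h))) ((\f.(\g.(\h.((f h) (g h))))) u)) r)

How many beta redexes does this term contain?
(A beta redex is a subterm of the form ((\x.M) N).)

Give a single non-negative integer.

Answer: 4

Derivation:
Term: (((\h.((\f.(\g.(\h.((f h) (g h))))) ((\d.(\e.((d e) e))) h))) ((\f.(\g.(\h.((f h) (g h))))) u)) r)
  Redex: ((\h.((\f.(\g.(\h.((f h) (g h))))) ((\d.(\e.((d e) e))) h))) ((\f.(\g.(\h.((f h) (g h))))) u))
  Redex: ((\f.(\g.(\h.((f h) (g h))))) ((\d.(\e.((d e) e))) h))
  Redex: ((\d.(\e.((d e) e))) h)
  Redex: ((\f.(\g.(\h.((f h) (g h))))) u)
Total redexes: 4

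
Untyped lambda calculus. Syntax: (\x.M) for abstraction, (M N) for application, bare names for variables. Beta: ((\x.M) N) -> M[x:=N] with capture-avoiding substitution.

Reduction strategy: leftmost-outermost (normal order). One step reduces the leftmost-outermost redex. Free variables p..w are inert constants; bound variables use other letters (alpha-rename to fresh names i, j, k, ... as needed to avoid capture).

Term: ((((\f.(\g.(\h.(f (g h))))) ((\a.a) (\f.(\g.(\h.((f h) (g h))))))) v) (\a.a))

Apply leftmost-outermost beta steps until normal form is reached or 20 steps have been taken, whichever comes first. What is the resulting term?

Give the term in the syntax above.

Step 0: ((((\f.(\g.(\h.(f (g h))))) ((\a.a) (\f.(\g.(\h.((f h) (g h))))))) v) (\a.a))
Step 1: (((\g.(\h.(((\a.a) (\f.(\g.(\h.((f h) (g h)))))) (g h)))) v) (\a.a))
Step 2: ((\h.(((\a.a) (\f.(\g.(\h.((f h) (g h)))))) (v h))) (\a.a))
Step 3: (((\a.a) (\f.(\g.(\h.((f h) (g h)))))) (v (\a.a)))
Step 4: ((\f.(\g.(\h.((f h) (g h))))) (v (\a.a)))
Step 5: (\g.(\h.(((v (\a.a)) h) (g h))))

Answer: (\g.(\h.(((v (\a.a)) h) (g h))))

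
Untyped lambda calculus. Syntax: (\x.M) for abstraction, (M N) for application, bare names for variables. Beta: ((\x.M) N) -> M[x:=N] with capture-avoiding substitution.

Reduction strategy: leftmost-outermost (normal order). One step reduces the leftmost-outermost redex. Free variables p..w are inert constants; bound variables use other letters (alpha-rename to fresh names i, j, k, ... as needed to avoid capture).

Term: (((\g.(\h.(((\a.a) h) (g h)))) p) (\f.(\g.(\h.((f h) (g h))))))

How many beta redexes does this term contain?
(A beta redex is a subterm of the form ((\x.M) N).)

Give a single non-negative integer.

Answer: 2

Derivation:
Term: (((\g.(\h.(((\a.a) h) (g h)))) p) (\f.(\g.(\h.((f h) (g h))))))
  Redex: ((\g.(\h.(((\a.a) h) (g h)))) p)
  Redex: ((\a.a) h)
Total redexes: 2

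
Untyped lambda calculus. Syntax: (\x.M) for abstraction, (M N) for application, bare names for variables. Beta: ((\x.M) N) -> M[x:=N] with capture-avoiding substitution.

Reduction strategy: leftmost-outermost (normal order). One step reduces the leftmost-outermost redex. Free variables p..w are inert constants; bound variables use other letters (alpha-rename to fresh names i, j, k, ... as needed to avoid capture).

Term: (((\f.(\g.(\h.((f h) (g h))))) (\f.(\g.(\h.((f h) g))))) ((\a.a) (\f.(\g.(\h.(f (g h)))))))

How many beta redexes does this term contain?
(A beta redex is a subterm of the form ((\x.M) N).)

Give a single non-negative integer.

Term: (((\f.(\g.(\h.((f h) (g h))))) (\f.(\g.(\h.((f h) g))))) ((\a.a) (\f.(\g.(\h.(f (g h)))))))
  Redex: ((\f.(\g.(\h.((f h) (g h))))) (\f.(\g.(\h.((f h) g)))))
  Redex: ((\a.a) (\f.(\g.(\h.(f (g h))))))
Total redexes: 2

Answer: 2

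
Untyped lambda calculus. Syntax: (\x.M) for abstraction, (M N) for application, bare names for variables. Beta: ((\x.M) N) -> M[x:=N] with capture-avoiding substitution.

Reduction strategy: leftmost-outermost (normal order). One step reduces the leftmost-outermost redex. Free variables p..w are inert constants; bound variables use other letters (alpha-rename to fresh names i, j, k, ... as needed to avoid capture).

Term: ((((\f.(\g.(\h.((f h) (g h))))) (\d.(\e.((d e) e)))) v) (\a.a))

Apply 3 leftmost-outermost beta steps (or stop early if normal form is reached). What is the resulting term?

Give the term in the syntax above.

Answer: (((\d.(\e.((d e) e))) (\a.a)) (v (\a.a)))

Derivation:
Step 0: ((((\f.(\g.(\h.((f h) (g h))))) (\d.(\e.((d e) e)))) v) (\a.a))
Step 1: (((\g.(\h.(((\d.(\e.((d e) e))) h) (g h)))) v) (\a.a))
Step 2: ((\h.(((\d.(\e.((d e) e))) h) (v h))) (\a.a))
Step 3: (((\d.(\e.((d e) e))) (\a.a)) (v (\a.a)))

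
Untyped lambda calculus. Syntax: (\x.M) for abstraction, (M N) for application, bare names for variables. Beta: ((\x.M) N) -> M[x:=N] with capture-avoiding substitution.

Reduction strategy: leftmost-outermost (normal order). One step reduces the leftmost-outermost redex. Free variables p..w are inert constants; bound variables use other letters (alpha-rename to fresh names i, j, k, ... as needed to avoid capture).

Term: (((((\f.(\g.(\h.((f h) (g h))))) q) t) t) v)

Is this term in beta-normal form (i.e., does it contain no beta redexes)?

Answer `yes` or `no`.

Term: (((((\f.(\g.(\h.((f h) (g h))))) q) t) t) v)
Found 1 beta redex(es).

Answer: no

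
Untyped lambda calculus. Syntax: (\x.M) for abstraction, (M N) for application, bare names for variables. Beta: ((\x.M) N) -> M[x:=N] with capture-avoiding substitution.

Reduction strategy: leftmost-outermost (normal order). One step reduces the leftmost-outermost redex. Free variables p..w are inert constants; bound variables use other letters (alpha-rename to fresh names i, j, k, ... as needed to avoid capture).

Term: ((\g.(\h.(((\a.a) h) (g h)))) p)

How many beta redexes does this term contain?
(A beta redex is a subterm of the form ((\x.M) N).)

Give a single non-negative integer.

Answer: 2

Derivation:
Term: ((\g.(\h.(((\a.a) h) (g h)))) p)
  Redex: ((\g.(\h.(((\a.a) h) (g h)))) p)
  Redex: ((\a.a) h)
Total redexes: 2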